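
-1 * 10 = -10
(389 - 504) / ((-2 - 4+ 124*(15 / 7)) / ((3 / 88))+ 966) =-161 / 12018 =-0.01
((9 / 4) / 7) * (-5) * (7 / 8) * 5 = -7.03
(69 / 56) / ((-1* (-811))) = 69 / 45416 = 0.00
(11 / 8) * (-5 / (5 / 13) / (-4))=143 / 32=4.47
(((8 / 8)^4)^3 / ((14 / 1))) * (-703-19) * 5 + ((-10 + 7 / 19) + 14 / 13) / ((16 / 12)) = -1827713 / 6916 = -264.27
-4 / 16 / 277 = -0.00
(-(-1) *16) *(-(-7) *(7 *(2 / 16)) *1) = 98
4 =4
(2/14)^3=1/343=0.00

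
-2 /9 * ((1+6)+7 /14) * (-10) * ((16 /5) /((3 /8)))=1280 /9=142.22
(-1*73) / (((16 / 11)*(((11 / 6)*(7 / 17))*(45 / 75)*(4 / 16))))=-6205 / 14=-443.21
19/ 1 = 19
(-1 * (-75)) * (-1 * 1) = -75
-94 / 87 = -1.08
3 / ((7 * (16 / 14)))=3 / 8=0.38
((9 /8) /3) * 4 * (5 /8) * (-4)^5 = -960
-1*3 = -3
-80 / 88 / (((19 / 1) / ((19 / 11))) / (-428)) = 4280 / 121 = 35.37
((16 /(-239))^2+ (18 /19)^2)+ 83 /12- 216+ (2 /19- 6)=-52972735045 /247448172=-214.08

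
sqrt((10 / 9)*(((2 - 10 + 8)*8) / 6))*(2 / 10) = 0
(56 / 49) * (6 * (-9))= -432 / 7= -61.71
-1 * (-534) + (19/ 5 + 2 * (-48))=2209/ 5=441.80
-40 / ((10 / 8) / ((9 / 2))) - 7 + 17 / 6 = -889 / 6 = -148.17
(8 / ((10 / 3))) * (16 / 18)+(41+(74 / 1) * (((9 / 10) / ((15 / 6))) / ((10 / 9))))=25166 / 375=67.11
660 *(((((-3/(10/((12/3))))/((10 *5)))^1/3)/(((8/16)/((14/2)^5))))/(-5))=4437048/125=35496.38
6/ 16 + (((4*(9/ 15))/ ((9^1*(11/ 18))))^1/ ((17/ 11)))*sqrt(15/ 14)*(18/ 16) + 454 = 27*sqrt(210)/ 1190 + 3635/ 8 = 454.70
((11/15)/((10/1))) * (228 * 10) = 836/5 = 167.20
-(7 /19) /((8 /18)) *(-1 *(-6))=-189 /38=-4.97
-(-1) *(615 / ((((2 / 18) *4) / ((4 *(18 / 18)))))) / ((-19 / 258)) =-1428030 / 19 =-75159.47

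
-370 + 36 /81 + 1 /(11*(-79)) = -2890303 /7821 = -369.56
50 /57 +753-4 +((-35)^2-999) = 55625 /57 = 975.88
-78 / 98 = -39 / 49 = -0.80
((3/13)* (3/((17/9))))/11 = 81/2431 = 0.03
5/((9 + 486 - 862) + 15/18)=-30/2197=-0.01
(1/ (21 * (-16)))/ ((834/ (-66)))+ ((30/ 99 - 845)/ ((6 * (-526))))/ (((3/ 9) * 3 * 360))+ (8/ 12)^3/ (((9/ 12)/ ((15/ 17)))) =43358124629/ 124035268896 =0.35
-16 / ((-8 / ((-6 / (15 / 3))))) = -12 / 5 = -2.40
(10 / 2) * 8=40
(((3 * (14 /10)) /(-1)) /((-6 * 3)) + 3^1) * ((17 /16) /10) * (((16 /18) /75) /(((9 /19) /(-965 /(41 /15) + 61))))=-2.51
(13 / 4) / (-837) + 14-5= 9.00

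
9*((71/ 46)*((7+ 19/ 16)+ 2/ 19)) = 1610919/ 13984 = 115.20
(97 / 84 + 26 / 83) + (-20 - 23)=-289561 / 6972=-41.53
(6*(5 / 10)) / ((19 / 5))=15 / 19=0.79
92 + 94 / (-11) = 918 / 11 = 83.45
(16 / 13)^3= 4096 / 2197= 1.86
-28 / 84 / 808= -1 / 2424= -0.00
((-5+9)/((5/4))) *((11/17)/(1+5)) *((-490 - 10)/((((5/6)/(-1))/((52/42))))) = 91520/357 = 256.36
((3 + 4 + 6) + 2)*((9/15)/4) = 9/4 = 2.25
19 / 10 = 1.90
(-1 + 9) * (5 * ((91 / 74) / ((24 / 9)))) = 1365 / 74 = 18.45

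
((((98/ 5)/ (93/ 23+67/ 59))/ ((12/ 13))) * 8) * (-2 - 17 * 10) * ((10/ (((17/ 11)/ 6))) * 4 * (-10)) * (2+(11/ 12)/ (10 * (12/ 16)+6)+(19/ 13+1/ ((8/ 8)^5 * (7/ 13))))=16310252847680/ 345627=47190331.91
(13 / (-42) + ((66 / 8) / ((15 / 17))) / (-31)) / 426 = -7957 / 5546520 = -0.00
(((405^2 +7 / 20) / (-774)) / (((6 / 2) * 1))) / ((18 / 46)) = -180.52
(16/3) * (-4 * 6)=-128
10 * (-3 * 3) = -90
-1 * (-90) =90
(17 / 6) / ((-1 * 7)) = -17 / 42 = -0.40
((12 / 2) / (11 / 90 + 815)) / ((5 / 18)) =1944 / 73361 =0.03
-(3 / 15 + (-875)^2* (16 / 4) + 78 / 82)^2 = -394148831483805696 / 42025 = -9378913301220.84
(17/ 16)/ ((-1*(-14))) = 17/ 224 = 0.08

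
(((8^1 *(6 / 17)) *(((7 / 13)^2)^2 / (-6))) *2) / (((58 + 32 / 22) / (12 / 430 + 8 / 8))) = -211288 / 154460085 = -0.00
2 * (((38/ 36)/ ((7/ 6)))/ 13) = 38/ 273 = 0.14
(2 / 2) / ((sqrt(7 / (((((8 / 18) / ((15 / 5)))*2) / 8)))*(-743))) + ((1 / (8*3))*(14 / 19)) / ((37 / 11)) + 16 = 135053 / 8436 - sqrt(21) / 46809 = 16.01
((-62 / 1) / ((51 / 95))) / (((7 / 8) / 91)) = -612560 / 51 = -12010.98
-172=-172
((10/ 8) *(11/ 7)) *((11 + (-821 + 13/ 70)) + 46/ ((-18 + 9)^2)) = -50472697/ 31752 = -1589.59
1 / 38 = 0.03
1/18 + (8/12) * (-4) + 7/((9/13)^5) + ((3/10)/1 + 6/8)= 50137379/1180980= 42.45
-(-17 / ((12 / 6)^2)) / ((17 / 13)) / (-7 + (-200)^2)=13 / 159972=0.00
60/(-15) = -4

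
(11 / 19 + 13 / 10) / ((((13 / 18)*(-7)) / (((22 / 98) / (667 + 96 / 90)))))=-1377 / 11025833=-0.00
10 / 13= 0.77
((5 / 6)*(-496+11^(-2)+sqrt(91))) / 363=-100025 / 87846+5*sqrt(91) / 2178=-1.12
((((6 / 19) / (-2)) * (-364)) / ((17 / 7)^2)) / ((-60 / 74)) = -329966 / 27455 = -12.02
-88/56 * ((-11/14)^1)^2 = -1331/1372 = -0.97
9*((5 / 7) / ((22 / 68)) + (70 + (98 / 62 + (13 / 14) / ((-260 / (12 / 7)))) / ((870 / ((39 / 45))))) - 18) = 118204839131 / 242280500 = 487.88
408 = 408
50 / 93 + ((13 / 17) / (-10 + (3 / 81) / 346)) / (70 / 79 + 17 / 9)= 148637960092 / 291403101147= 0.51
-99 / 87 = -33 / 29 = -1.14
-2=-2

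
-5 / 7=-0.71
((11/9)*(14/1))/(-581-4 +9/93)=-2387/81594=-0.03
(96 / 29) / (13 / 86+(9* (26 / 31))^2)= 7934016 / 136923761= 0.06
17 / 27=0.63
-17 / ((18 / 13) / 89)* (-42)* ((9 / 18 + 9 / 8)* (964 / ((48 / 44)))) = 4744969229 / 72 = 65902350.40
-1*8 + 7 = -1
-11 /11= -1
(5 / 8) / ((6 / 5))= 0.52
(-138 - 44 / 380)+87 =-4856 / 95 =-51.12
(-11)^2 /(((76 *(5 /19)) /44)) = 1331 /5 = 266.20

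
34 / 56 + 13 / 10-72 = -70.09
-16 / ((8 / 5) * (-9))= 10 / 9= 1.11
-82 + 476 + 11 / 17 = 6709 / 17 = 394.65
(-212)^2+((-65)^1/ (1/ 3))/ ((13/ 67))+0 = 43939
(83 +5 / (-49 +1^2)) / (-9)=-3979 / 432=-9.21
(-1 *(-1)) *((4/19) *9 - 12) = -192/19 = -10.11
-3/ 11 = -0.27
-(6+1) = -7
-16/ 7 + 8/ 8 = -1.29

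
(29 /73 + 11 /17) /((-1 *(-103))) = 1296 /127823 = 0.01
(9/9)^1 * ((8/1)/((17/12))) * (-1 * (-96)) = 9216/17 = 542.12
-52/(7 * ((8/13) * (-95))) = 169/1330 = 0.13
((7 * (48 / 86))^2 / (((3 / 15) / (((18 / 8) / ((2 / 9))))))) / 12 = 119070 / 1849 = 64.40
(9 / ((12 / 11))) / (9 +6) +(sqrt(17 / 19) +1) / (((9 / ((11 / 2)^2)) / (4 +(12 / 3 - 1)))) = 847 * sqrt(323) / 684 +2167 / 90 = 46.33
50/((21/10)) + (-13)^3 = -45637/21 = -2173.19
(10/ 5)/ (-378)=-1/ 189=-0.01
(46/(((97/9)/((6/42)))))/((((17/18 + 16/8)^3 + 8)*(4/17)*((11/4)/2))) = 82091232/1460435977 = 0.06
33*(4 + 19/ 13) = 2343/ 13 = 180.23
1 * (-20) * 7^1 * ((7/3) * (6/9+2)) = -871.11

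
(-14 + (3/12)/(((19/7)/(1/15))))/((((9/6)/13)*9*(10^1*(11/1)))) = -207389/1692900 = -0.12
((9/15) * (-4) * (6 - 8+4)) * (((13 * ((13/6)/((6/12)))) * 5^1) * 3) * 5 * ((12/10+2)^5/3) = -1417674752/625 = -2268279.60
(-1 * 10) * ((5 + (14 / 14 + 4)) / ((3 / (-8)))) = 800 / 3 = 266.67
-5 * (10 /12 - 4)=95 /6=15.83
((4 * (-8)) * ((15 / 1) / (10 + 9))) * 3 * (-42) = 60480 / 19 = 3183.16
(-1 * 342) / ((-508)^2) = -171 / 129032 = -0.00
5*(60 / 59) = 300 / 59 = 5.08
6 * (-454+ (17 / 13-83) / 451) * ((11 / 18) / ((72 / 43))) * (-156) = 57251576 / 369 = 155153.32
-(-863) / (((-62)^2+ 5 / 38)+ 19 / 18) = 147573 / 657527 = 0.22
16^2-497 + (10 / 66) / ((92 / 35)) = -731501 / 3036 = -240.94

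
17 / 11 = 1.55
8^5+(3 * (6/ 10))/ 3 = 163843/ 5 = 32768.60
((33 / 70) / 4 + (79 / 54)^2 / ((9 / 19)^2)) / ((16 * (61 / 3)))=159658687 / 5378970240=0.03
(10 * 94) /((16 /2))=235 /2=117.50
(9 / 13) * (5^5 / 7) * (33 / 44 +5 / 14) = 871875 / 2548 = 342.18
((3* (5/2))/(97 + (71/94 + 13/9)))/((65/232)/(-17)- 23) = -8341560/2539426057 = -0.00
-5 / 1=-5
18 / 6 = 3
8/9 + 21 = 197/9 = 21.89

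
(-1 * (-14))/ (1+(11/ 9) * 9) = 7/ 6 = 1.17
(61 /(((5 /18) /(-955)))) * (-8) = 1677744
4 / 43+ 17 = 735 / 43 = 17.09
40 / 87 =0.46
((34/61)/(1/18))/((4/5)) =765/61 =12.54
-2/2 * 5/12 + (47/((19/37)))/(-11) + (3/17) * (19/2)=-301043/42636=-7.06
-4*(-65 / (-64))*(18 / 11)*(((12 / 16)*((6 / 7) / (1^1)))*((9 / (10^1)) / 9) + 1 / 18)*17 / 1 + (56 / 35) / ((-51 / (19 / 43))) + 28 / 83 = -29645368789 / 2242474080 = -13.22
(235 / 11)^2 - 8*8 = 47481 / 121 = 392.40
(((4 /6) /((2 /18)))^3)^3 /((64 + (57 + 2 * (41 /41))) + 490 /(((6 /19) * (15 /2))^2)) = 4081466880 /85193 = 47908.48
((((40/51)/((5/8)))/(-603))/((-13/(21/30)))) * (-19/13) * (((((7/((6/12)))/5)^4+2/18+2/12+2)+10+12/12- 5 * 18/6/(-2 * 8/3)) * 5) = -1856687714/29234570625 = -0.06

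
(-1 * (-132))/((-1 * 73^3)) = -132/389017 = -0.00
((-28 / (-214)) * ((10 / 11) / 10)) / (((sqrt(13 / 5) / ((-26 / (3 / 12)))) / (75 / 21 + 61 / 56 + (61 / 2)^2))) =-104710 * sqrt(65) / 1177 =-717.25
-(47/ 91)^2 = -2209/ 8281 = -0.27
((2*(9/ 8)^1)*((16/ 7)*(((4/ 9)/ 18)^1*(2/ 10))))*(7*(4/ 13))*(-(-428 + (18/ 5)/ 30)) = 342304/ 14625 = 23.41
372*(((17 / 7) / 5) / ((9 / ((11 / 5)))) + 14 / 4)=706738 / 525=1346.17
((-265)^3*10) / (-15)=37219250 / 3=12406416.67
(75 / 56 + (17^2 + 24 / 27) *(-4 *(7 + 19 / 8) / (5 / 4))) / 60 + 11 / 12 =-290315 / 2016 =-144.01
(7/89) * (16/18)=56/801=0.07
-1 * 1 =-1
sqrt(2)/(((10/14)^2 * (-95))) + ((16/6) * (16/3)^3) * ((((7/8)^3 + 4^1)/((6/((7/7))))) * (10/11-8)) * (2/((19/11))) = -1326208/513-49 * sqrt(2)/2375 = -2585.23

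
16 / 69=0.23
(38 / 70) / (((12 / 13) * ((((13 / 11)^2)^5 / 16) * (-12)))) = -492811067419 / 3340417302495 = -0.15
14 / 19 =0.74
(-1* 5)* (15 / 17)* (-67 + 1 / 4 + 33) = 10125 / 68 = 148.90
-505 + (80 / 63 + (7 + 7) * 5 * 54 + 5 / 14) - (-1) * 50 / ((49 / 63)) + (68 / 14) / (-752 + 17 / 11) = 3474976793 / 1040130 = 3340.91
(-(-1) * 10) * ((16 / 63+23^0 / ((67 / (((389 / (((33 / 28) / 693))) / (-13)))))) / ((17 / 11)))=-1583579800 / 932841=-1697.59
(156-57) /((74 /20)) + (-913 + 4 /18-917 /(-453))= -44450008 /50283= -884.00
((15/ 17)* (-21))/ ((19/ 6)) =-1890/ 323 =-5.85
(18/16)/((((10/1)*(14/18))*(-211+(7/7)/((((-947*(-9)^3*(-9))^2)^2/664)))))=-120716069360122498081706799201/176096429081383634238697226709520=-0.00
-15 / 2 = -7.50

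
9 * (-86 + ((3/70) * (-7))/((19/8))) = -73638/95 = -775.14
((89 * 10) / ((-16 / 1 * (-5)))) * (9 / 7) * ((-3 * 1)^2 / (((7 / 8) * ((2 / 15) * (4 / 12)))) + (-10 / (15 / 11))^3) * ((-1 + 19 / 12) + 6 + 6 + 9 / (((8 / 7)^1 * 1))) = -47681.21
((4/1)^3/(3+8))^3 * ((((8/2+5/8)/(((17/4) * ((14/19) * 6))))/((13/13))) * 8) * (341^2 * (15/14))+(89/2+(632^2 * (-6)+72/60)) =4207909609571/91630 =45922837.60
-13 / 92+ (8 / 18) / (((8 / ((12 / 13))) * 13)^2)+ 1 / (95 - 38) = -18530845 / 149773884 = -0.12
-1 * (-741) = 741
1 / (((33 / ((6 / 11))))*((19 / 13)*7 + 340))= 26 / 550913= 0.00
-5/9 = -0.56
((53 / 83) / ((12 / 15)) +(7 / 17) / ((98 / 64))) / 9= 14053 / 118524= 0.12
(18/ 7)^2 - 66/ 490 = 1587/ 245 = 6.48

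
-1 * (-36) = 36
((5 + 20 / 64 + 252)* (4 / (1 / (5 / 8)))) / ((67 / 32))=20585 / 67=307.24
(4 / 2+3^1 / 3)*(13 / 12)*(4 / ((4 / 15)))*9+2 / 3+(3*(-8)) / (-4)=5345 / 12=445.42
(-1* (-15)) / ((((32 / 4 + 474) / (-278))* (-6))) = 695 / 482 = 1.44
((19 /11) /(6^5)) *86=817 /42768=0.02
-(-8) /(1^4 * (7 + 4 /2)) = 0.89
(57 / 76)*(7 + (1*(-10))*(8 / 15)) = 5 / 4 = 1.25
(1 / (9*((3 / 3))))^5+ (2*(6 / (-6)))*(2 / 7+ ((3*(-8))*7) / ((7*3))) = 6377299 / 413343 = 15.43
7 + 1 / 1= 8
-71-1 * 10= -81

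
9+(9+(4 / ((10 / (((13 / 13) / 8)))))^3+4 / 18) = 1312009 / 72000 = 18.22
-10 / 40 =-1 / 4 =-0.25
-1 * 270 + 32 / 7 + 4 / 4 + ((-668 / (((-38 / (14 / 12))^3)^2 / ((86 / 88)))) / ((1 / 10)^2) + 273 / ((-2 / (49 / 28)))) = -1361036822770552595 / 2704206272689152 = -503.30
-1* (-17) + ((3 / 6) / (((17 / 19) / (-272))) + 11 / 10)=-1339 / 10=-133.90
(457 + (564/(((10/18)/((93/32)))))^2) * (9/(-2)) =-125358691401/3200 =-39174591.06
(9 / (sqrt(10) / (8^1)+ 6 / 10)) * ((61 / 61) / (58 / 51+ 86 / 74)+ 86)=1620177120 / 707257 - 337536900 * sqrt(10) / 707257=781.60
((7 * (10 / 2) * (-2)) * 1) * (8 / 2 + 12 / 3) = -560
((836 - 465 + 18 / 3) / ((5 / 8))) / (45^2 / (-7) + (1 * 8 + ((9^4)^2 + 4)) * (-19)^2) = 812 / 20919056205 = 0.00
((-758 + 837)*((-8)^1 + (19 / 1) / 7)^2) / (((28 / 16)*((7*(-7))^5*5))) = -432604 / 484445052035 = -0.00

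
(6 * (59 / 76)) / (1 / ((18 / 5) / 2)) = 1593 / 190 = 8.38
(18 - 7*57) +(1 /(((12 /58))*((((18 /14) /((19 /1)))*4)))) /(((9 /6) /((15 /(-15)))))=-127301 /324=-392.90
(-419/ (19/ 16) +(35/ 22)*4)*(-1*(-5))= -362070/ 209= -1732.39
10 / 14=5 / 7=0.71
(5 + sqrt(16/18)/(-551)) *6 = 30 - 4 *sqrt(2)/551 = 29.99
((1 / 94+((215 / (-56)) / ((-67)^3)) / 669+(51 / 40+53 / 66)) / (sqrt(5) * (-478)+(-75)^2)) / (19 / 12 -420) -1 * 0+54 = 54.00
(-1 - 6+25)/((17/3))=54/17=3.18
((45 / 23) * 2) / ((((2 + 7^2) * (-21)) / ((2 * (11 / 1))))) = -220 / 2737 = -0.08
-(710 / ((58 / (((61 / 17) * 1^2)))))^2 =-468939025 / 243049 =-1929.40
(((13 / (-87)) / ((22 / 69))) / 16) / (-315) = 299 / 3215520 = 0.00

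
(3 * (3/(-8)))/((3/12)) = -9/2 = -4.50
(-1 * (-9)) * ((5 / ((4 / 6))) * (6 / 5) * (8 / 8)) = 81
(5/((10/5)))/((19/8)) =20/19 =1.05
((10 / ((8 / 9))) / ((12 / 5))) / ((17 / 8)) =75 / 34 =2.21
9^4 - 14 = 6547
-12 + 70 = 58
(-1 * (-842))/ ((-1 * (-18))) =421/ 9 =46.78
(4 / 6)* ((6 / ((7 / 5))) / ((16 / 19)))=95 / 28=3.39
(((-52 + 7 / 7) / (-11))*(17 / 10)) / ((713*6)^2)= 289 / 671047080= 0.00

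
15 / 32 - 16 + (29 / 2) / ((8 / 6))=-149 / 32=-4.66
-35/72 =-0.49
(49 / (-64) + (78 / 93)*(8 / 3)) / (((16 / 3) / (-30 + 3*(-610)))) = -131325 / 256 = -512.99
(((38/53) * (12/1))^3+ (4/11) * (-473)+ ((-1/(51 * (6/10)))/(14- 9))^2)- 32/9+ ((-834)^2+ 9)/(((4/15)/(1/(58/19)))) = 23835785676350113/27880493544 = 854926.96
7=7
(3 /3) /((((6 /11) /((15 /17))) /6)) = 165 /17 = 9.71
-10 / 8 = -5 / 4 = -1.25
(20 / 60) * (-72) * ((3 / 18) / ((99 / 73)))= -292 / 99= -2.95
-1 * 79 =-79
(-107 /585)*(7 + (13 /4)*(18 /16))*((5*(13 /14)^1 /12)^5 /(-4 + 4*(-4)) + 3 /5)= -58553373182585017 /50105136395059200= -1.17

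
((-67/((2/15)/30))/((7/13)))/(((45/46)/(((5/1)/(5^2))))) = -40066/7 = -5723.71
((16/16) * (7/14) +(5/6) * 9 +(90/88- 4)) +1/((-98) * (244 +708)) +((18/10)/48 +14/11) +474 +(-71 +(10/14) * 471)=956677787/1282820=745.76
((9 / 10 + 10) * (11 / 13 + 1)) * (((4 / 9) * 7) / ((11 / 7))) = 85456 / 2145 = 39.84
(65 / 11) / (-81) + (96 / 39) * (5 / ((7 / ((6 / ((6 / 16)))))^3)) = 583635925 / 3972969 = 146.90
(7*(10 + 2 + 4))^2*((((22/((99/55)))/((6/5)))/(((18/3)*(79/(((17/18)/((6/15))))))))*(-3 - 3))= -73304000/19197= -3818.51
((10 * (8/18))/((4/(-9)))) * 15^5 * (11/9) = -9281250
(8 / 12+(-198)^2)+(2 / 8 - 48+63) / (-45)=7056779 / 180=39204.33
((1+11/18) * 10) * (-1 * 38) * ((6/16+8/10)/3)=-25897/108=-239.79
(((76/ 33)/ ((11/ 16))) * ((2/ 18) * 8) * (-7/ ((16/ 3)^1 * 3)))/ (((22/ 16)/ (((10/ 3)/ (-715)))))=68096/ 15416973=0.00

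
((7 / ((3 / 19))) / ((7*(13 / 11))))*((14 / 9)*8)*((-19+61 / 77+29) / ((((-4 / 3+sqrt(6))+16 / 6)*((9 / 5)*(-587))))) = 44320 / 206037-11080*sqrt(6) / 68679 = -0.18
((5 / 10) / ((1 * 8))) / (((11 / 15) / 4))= 15 / 44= 0.34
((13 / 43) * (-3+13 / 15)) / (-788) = 104 / 127065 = 0.00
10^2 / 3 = 100 / 3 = 33.33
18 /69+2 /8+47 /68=470 /391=1.20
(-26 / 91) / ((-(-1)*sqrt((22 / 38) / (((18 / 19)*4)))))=-12*sqrt(22) / 77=-0.73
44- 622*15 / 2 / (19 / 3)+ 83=-11582 / 19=-609.58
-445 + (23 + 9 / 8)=-3367 / 8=-420.88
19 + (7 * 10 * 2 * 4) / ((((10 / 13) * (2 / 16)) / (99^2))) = 57081043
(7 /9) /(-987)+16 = 16.00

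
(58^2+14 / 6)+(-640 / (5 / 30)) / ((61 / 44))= 109159 / 183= 596.50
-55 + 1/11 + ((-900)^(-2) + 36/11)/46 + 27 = -11409659989/409860000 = -27.84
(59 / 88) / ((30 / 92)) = 2.06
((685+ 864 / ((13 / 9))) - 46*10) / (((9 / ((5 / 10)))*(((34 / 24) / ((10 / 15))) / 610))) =2901160 / 221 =13127.42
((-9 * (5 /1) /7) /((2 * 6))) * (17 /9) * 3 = -85 /28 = -3.04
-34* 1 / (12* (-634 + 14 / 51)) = 289 / 64640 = 0.00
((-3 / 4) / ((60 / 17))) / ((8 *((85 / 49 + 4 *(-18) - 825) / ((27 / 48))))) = 7497 / 449208320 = 0.00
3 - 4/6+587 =1768/3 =589.33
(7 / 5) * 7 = 49 / 5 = 9.80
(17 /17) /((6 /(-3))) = -1 /2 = -0.50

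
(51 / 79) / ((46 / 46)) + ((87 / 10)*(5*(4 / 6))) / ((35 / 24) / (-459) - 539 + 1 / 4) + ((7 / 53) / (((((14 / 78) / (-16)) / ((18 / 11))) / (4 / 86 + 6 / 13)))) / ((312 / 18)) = 0.03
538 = 538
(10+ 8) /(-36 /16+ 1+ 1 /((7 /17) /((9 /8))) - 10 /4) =-336 /19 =-17.68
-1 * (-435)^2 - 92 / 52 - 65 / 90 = -44279233 / 234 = -189227.49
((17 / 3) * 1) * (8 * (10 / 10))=136 / 3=45.33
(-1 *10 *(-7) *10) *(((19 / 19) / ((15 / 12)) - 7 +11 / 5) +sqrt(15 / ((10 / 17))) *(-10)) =-38148.27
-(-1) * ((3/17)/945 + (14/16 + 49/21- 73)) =-69.79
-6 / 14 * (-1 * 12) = 36 / 7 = 5.14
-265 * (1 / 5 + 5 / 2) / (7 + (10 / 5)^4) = -1431 / 46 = -31.11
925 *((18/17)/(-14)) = -69.96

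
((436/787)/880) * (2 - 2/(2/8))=-327/86570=-0.00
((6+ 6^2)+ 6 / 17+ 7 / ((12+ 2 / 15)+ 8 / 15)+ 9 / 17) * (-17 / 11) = -28059 / 418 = -67.13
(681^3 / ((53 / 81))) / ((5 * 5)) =25581520521 / 1325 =19306807.94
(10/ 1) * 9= 90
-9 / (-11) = 9 / 11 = 0.82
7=7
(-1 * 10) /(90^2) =-1 /810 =-0.00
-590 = -590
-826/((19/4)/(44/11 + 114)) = -389872/19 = -20519.58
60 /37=1.62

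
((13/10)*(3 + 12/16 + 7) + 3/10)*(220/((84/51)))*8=106777/7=15253.86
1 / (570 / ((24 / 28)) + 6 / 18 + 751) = 3 / 4249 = 0.00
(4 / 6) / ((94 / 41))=41 / 141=0.29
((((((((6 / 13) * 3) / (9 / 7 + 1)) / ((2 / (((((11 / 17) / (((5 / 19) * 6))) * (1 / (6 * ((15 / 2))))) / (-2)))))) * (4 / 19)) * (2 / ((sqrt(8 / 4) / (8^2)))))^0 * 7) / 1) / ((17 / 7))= 49 / 17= 2.88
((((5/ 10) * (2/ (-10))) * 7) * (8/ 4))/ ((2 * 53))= -7/ 530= -0.01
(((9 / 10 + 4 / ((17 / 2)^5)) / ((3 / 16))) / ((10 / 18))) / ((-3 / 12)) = -1226879328 / 35496425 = -34.56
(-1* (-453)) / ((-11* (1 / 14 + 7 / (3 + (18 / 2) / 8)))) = -19026 / 817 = -23.29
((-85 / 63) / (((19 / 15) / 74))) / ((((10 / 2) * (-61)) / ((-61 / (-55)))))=1258 / 4389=0.29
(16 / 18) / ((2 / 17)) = 68 / 9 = 7.56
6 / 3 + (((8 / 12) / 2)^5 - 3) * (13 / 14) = -190 / 243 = -0.78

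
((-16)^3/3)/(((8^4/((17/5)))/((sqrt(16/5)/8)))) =-17 * sqrt(5)/150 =-0.25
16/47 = 0.34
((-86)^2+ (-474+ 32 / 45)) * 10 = 623044 / 9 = 69227.11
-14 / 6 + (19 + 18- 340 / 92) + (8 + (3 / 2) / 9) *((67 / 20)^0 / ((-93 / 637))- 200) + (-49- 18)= -1725.30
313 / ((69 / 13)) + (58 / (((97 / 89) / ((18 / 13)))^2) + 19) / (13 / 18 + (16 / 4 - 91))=9825827094095 / 170392595997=57.67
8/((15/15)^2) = 8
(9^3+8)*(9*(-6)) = -39798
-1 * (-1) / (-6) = -1 / 6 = -0.17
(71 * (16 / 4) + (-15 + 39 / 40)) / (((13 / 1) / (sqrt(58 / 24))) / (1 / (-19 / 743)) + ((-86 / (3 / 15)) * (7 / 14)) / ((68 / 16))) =-126379474024049 / 23680712384776 + 572752707631 * sqrt(87) / 236807123847760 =-5.31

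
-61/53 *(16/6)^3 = -31232/1431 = -21.83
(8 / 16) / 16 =1 / 32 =0.03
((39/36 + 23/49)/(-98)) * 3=-913/19208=-0.05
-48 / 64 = -3 / 4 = -0.75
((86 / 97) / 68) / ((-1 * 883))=-43 / 2912134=-0.00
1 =1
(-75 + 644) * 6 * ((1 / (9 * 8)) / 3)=569 / 36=15.81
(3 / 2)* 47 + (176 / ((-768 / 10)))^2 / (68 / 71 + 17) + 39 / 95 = 198707569 / 2790720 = 71.20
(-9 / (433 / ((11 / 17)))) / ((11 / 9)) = -81 / 7361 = -0.01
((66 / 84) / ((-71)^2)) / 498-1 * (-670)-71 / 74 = 669.04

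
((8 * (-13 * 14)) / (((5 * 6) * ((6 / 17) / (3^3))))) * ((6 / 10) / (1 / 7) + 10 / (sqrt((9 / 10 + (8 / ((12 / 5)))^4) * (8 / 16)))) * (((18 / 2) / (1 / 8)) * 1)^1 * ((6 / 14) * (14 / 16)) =-548160.79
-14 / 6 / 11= -7 / 33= -0.21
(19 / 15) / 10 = 19 / 150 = 0.13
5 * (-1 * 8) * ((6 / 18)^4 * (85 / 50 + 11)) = -508 / 81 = -6.27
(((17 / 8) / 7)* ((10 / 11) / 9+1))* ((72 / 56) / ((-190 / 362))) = -0.82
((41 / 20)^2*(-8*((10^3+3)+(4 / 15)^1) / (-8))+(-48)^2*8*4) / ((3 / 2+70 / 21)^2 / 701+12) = 6477.36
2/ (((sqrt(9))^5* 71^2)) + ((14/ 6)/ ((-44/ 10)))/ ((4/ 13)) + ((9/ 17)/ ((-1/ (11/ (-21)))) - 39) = -518835915953/ 12827812536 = -40.45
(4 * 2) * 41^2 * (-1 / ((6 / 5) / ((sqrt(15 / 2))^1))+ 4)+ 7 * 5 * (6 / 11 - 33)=579217 / 11 - 16810 * sqrt(30) / 3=21965.37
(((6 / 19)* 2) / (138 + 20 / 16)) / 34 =24 / 179911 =0.00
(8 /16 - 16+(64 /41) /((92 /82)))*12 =-169.30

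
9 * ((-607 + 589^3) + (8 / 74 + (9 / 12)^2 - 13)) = 1088701407045 / 592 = 1839022647.04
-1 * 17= -17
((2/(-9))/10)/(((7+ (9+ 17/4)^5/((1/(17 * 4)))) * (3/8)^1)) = -2048/959758898355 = -0.00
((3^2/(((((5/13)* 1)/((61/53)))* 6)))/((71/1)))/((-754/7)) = -1281/2182540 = -0.00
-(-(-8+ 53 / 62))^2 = -196249 / 3844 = -51.05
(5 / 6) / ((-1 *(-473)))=5 / 2838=0.00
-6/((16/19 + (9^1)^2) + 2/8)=-456/6239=-0.07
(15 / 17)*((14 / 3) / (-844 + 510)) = -35 / 2839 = -0.01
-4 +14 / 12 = -17 / 6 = -2.83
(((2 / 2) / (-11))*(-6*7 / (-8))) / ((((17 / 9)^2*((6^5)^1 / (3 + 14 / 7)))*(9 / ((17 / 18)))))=-35 / 3877632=-0.00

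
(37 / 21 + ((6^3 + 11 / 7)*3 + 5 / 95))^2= 68202978649 / 159201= 428407.98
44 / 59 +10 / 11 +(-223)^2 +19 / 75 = 2420651956 / 48675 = 49730.91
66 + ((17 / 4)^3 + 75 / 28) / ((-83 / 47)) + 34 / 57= 21.61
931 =931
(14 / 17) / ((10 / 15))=1.24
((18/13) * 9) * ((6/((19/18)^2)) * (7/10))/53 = 1102248/1243645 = 0.89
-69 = -69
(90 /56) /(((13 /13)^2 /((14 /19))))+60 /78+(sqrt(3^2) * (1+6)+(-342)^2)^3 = 790892554541983715 /494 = 1600997073971626.95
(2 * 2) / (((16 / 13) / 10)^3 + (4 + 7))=1098500 / 3021387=0.36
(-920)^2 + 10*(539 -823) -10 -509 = 843041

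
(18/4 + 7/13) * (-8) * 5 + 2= -2594/13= -199.54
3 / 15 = 1 / 5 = 0.20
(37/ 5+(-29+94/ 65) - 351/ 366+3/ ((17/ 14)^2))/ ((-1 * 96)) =8744597/ 44001984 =0.20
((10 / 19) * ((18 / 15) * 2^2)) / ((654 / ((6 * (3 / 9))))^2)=16 / 677217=0.00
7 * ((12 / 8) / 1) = 21 / 2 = 10.50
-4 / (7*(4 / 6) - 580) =6 / 863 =0.01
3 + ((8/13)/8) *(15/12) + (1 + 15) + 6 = 1305/52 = 25.10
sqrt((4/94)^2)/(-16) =-1/376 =-0.00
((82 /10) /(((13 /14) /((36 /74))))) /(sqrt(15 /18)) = 10332 * sqrt(30) /12025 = 4.71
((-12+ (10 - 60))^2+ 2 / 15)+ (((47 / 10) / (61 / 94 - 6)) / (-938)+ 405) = 6014403109 / 1415442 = 4249.13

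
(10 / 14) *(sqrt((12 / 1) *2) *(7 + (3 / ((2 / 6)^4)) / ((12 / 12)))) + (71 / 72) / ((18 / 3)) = 71 / 432 + 2500 *sqrt(6) / 7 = 874.98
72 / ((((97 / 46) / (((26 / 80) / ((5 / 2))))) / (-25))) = -10764 / 97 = -110.97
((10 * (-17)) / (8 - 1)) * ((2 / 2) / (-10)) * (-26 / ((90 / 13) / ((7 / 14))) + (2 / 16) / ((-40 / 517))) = -171037 / 20160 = -8.48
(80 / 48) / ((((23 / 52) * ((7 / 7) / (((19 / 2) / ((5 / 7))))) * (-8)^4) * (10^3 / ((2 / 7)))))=0.00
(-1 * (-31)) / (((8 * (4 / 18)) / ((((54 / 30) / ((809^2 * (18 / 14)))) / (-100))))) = -1953 / 5235848000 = -0.00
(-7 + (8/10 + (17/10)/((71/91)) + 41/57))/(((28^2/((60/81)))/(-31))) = 4142375/42833448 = 0.10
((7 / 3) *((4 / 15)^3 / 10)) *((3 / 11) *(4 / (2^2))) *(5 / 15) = 0.00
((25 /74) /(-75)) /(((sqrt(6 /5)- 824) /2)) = sqrt(30) /376831014 + 2060 /188415507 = 0.00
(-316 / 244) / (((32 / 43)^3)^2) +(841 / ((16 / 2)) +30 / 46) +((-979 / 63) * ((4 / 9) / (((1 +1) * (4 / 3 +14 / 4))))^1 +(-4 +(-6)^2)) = 1068759575001147223 / 8256906049093632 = 129.44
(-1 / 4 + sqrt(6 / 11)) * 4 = -1 + 4 * sqrt(66) / 11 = 1.95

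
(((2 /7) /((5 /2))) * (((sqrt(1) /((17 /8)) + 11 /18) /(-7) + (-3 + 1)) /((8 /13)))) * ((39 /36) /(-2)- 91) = 26361803 /719712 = 36.63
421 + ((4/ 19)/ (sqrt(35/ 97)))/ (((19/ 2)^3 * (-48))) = 421- 2 * sqrt(3395)/ 13683705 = 421.00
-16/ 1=-16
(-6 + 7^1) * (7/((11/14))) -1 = 87/11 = 7.91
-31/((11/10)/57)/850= -1767/935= -1.89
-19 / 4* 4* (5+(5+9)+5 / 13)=-368.31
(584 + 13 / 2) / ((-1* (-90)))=6.56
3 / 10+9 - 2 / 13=1189 / 130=9.15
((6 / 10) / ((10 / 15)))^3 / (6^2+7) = 729 / 43000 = 0.02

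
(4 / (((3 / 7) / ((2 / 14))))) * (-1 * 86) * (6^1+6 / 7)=-5504 / 7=-786.29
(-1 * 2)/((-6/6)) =2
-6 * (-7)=42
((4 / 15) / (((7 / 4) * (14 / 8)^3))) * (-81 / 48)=-576 / 12005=-0.05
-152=-152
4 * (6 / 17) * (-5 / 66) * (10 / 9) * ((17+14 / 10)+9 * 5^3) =-228680 / 1683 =-135.88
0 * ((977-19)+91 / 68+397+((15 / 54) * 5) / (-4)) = 0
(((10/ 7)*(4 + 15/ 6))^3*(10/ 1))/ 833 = 2746250/ 285719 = 9.61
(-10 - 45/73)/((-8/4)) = 5.31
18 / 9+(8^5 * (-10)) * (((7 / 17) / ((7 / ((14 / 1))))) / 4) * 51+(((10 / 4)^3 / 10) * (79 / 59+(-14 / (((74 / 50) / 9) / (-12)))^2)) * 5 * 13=132543750395007 / 1292336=102561369.79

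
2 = 2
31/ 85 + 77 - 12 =5556/ 85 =65.36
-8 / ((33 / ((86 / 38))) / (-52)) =17888 / 627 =28.53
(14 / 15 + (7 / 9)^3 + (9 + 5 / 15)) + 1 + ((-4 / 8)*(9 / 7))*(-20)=627524 / 25515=24.59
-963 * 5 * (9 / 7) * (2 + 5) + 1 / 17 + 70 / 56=-2946691 / 68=-43333.69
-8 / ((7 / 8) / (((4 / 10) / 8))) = -16 / 35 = -0.46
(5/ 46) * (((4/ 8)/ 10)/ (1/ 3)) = 3/ 184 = 0.02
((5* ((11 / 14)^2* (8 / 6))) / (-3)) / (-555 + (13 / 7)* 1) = 5 / 2016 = 0.00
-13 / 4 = -3.25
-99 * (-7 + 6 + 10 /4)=-297 /2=-148.50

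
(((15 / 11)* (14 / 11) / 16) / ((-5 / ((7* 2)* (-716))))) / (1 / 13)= 342069 / 121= 2827.02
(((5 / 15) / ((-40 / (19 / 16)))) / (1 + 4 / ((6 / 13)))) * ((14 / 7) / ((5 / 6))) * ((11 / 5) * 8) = -0.04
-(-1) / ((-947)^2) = 1 / 896809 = 0.00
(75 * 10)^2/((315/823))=10287500/7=1469642.86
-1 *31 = -31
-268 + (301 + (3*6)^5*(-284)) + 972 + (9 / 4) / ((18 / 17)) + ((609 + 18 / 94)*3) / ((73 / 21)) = -14729578865681 / 27448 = -536635779.13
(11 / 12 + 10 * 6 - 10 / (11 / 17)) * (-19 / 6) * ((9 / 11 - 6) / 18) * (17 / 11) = 36828137 / 574992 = 64.05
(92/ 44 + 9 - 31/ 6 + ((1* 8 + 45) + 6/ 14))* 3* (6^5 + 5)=213362801/ 154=1385472.73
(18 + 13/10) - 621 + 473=-1287/10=-128.70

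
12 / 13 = 0.92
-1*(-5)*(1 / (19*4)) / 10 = 1 / 152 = 0.01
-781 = -781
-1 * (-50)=50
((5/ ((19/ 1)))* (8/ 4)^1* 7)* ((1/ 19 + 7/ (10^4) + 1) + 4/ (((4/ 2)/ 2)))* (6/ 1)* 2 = 20162793/ 90250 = 223.41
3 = 3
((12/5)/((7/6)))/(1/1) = 72/35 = 2.06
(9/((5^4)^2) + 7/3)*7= 19140814/1171875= 16.33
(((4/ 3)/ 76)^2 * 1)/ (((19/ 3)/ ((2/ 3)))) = 2/ 61731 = 0.00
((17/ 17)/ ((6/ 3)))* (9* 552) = 2484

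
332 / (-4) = -83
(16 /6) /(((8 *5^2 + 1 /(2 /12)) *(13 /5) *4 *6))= 5 /24102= 0.00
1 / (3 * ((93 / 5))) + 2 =563 / 279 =2.02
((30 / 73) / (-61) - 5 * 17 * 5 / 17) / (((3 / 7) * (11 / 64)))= -49887040 / 146949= -339.49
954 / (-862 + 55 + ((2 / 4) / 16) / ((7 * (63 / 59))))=-13462848 / 11388325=-1.18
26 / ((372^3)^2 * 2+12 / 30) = 65 / 13250358957035521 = 0.00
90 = 90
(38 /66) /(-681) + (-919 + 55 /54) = -123778901 /134838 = -917.98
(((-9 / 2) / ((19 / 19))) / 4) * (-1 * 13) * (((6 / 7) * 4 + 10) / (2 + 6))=5499 / 224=24.55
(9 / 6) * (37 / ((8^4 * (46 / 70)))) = 3885 / 188416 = 0.02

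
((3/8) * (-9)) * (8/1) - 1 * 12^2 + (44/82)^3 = -11774843/68921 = -170.85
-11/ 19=-0.58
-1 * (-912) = 912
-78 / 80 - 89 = -3599 / 40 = -89.98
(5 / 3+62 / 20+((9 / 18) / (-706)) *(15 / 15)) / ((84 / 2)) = 100943 / 889560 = 0.11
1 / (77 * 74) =1 / 5698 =0.00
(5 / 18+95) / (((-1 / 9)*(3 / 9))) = -5145 / 2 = -2572.50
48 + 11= 59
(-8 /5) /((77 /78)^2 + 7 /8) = -97344 /112525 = -0.87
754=754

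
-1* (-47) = 47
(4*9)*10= 360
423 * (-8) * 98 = -331632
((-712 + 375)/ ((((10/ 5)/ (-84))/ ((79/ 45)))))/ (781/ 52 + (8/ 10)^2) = 96907720/ 61071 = 1586.80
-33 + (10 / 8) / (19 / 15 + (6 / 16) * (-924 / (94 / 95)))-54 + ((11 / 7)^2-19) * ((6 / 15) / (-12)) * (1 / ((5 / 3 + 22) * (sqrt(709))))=-85607436 / 983953 + 81 * sqrt(709) / 2466611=-87.00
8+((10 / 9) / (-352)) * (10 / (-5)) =6341 / 792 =8.01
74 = 74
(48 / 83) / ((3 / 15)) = 240 / 83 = 2.89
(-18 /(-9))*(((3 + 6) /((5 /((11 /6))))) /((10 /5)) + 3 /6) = 43 /10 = 4.30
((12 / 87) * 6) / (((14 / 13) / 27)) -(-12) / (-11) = 43896 / 2233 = 19.66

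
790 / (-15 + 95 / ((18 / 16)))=1422 / 125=11.38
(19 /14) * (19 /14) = 361 /196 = 1.84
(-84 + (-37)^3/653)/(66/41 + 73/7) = -6055987/451223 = -13.42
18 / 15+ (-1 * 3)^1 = -9 / 5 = -1.80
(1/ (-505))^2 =1/ 255025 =0.00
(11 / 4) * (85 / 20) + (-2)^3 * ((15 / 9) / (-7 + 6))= 1201 / 48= 25.02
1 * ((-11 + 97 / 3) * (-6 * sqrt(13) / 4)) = -32 * sqrt(13) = -115.38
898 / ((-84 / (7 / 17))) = -449 / 102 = -4.40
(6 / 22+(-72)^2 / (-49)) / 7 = -56877 / 3773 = -15.07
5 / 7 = 0.71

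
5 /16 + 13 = 213 /16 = 13.31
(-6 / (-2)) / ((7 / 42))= 18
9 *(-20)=-180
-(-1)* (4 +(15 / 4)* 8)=34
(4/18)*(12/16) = 1/6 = 0.17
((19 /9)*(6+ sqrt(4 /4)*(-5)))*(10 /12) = 95 /54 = 1.76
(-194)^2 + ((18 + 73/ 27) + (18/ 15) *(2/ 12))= 5083682/ 135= 37656.90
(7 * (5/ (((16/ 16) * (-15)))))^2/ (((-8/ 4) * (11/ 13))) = -637/ 198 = -3.22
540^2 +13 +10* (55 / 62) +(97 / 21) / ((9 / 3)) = 569540521 / 1953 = 291623.41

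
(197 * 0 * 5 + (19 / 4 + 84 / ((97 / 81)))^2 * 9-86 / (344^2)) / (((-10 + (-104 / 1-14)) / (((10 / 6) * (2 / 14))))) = -3267926564425 / 34800955392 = -93.90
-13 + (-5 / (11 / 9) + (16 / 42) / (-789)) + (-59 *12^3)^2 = 1894438372681676 / 182259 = 10394210286.91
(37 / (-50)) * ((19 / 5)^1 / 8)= -0.35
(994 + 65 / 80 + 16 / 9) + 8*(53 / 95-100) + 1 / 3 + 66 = 3657851 / 13680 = 267.39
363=363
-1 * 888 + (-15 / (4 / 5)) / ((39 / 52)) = -913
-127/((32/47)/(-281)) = 1677289/32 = 52415.28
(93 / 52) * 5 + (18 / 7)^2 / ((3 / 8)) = 67713 / 2548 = 26.57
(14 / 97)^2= 0.02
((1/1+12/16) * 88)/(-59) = -154/59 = -2.61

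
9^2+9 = 90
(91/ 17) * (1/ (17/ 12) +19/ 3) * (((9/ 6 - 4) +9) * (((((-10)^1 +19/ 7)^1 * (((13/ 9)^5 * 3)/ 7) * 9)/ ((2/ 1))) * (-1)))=22526717603/ 1041012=21639.25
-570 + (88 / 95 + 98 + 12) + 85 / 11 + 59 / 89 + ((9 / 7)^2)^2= -100029673213 / 223305005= -447.95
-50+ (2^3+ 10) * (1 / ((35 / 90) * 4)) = -269 / 7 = -38.43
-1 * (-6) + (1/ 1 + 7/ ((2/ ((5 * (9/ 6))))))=133/ 4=33.25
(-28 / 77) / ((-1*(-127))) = -4 / 1397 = -0.00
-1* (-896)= 896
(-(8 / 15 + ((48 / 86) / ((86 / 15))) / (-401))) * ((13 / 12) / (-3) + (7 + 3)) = -514331381 / 100095615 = -5.14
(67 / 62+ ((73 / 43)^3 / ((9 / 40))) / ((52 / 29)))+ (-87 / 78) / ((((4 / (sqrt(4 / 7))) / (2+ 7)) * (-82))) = 261 * sqrt(7) / 29848+ 7617781033 / 576743778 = 13.23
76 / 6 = 12.67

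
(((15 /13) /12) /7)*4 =5 /91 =0.05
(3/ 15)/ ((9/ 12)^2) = 16/ 45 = 0.36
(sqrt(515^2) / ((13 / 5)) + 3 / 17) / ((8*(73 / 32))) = 175256 / 16133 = 10.86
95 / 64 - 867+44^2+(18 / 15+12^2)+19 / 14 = 2726173 / 2240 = 1217.04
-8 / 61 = -0.13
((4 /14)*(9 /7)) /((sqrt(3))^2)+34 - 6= 1378 /49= 28.12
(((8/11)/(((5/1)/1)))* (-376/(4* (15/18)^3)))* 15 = -354.40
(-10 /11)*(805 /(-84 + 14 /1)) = 115 /11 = 10.45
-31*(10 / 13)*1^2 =-310 / 13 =-23.85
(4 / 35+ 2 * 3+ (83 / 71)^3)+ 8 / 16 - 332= -8112113757 / 25053770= -323.79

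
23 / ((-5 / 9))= -207 / 5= -41.40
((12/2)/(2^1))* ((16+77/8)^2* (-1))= -126075/64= -1969.92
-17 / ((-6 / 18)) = 51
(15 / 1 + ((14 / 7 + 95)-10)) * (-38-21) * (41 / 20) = -123369 / 10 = -12336.90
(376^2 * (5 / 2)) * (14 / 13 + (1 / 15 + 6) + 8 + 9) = 332799104 / 39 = 8533310.36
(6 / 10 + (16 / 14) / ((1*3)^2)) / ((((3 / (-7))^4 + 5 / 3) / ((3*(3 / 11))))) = 235641 / 673640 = 0.35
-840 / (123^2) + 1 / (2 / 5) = 24655 / 10086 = 2.44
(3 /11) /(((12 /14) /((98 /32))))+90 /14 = 18241 /2464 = 7.40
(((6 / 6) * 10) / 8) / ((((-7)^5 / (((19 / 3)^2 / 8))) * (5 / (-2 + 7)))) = -1805 / 4840416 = -0.00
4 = 4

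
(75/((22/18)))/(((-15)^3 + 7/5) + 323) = -3375/167783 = -0.02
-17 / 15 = -1.13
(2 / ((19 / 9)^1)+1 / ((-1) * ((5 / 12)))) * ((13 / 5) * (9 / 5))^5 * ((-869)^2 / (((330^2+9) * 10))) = -126933262583355657 / 56132568359375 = -2261.31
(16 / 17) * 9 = 144 / 17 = 8.47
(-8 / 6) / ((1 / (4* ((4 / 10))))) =-32 / 15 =-2.13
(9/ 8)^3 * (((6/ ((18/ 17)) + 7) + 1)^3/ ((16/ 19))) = 35356473/ 8192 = 4315.98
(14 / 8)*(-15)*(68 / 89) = -1785 / 89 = -20.06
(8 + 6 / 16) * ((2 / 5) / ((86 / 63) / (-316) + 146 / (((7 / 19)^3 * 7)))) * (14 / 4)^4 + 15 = 3692208126837 / 227839353440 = 16.21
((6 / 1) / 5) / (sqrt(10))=3 * sqrt(10) / 25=0.38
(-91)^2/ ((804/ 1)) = 8281/ 804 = 10.30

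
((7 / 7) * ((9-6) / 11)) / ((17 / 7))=21 / 187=0.11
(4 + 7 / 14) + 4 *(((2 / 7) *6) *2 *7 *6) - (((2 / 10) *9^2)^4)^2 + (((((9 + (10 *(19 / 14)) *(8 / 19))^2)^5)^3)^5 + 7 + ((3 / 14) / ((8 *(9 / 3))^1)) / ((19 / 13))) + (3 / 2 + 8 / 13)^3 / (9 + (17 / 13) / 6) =1215718201918224960830276986268246015918468735307326848467452306065285923984121753614366221102591614845483376448035385844782752508581082905352275874431652126899382709696331291251470236694365326941129239086193604311300372346387589076538646437147997498400453714457230681524946864909427488891272496569051603612695482929 / 83937342563479159282015981620915174485443526575274306010887862876929161621027195655484660987017096403649785706356188515878776264297131250000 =14483639400411273544290340000000000000000000000000000000000000000000000000000000000000000000000000000000000000000000000000000000000000000000000000000000000000000000000000000000.00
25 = 25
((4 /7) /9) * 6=8 /21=0.38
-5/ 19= -0.26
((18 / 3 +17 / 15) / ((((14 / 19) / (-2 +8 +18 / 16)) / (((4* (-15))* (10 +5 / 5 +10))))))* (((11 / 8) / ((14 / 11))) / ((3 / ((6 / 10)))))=-42064803 / 2240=-18778.93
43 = 43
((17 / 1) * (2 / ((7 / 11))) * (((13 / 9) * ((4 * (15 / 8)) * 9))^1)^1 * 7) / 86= 36465 / 86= 424.01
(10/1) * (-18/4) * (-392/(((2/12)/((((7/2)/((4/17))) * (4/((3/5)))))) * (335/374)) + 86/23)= 18056715030/1541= 11717530.84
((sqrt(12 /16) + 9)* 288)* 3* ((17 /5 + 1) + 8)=26784* sqrt(3) /5 + 482112 /5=105700.65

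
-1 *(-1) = 1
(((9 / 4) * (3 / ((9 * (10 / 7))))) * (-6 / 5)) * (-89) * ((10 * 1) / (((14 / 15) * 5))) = 2403 / 20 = 120.15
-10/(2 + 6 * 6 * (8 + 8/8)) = -5/163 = -0.03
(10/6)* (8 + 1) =15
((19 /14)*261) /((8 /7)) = 4959 /16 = 309.94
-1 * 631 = -631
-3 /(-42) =1 /14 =0.07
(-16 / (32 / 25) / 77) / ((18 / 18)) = -25 / 154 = -0.16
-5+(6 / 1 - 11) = -10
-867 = -867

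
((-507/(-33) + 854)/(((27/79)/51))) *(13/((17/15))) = 49106005/33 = 1488060.76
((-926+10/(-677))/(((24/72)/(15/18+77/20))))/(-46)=22020284/77855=282.84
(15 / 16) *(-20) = -75 / 4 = -18.75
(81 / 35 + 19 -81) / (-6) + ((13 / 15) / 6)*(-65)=176 / 315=0.56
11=11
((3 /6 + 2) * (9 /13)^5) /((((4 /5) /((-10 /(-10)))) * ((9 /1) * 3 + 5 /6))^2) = 66430125 /82839923816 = 0.00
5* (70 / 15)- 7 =49 / 3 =16.33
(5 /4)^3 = 1.95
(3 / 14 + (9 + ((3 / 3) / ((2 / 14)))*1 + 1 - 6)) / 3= 157 / 42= 3.74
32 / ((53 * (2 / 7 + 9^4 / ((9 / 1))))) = 224 / 270565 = 0.00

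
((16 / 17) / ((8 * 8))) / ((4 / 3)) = 3 / 272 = 0.01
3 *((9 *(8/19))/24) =9/19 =0.47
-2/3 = -0.67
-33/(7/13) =-429/7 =-61.29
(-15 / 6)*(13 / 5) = -13 / 2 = -6.50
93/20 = 4.65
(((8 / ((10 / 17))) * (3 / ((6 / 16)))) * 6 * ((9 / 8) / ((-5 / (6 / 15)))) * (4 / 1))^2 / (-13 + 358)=287649792 / 1796875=160.08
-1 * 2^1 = -2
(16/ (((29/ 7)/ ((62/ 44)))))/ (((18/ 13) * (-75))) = -11284/ 215325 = -0.05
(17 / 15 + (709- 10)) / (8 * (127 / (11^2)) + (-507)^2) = 1270742 / 466559175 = 0.00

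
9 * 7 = 63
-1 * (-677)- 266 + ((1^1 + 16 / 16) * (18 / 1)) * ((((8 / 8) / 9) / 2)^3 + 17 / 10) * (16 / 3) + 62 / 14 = 741.86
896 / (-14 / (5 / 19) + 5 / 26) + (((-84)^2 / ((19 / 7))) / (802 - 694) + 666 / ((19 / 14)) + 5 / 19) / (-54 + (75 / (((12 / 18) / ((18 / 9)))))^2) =-111852253897 / 6621210459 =-16.89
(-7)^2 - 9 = 40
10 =10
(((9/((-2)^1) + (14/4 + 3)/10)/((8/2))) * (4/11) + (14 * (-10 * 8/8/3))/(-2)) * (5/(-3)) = -1379/36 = -38.31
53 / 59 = 0.90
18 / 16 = 9 / 8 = 1.12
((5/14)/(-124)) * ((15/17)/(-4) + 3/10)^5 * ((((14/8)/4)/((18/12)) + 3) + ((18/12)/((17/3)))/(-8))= -12717914571/429084874588160000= -0.00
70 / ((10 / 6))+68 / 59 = 2546 / 59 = 43.15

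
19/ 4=4.75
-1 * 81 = -81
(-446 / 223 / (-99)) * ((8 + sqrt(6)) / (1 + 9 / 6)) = 4 * sqrt(6) / 495 + 32 / 495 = 0.08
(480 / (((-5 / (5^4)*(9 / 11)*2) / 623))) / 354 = -34265000 / 531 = -64529.19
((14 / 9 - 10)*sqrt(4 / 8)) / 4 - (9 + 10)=-19 - 19*sqrt(2) / 18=-20.49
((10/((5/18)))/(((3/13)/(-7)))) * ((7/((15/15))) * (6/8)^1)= -5733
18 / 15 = 6 / 5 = 1.20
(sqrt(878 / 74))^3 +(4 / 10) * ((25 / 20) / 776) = 1 / 1552 +439 * sqrt(16243) / 1369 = 40.87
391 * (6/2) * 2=2346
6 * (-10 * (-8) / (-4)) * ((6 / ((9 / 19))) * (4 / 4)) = -1520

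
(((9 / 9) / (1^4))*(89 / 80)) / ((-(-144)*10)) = 89 / 115200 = 0.00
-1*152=-152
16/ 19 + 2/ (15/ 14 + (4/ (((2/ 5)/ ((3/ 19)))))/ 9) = 2.45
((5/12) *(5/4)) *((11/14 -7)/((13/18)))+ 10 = 8035/1456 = 5.52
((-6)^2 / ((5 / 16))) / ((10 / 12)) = 3456 / 25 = 138.24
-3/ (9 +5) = -3/ 14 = -0.21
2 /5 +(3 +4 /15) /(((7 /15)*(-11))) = -13 /55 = -0.24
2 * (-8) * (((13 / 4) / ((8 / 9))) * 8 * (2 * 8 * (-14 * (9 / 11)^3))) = 76422528 / 1331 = 57417.38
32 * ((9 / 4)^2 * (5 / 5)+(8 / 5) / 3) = 2686 / 15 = 179.07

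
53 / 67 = 0.79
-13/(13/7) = -7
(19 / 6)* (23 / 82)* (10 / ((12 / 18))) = 2185 / 164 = 13.32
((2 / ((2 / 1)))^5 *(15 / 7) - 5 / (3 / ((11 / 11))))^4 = 10000 / 194481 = 0.05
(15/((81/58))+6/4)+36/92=15689/1242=12.63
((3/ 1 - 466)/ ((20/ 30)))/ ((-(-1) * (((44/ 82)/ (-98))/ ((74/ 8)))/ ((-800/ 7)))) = -1474979100/ 11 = -134089009.09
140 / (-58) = -70 / 29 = -2.41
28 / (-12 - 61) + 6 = 410 / 73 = 5.62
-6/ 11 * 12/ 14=-36/ 77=-0.47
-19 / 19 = -1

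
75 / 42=25 / 14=1.79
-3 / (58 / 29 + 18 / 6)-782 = -3913 / 5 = -782.60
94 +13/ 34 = 3209/ 34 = 94.38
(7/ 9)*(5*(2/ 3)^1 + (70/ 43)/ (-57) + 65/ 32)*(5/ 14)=697525/ 470592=1.48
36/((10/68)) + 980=6124/5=1224.80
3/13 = 0.23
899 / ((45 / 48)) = 14384 / 15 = 958.93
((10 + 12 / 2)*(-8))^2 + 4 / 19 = 311300 / 19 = 16384.21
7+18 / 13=109 / 13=8.38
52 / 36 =13 / 9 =1.44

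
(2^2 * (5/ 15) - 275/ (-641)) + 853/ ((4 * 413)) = 7238947/ 3176796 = 2.28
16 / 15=1.07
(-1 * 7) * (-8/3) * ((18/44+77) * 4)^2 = 649646816/363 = 1789660.65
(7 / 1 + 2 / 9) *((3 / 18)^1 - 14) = -5395 / 54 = -99.91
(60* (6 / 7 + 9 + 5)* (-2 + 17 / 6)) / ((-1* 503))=-1.48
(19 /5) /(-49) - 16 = -3939 /245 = -16.08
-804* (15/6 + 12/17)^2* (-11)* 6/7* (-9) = -1418520114/2023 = -701196.30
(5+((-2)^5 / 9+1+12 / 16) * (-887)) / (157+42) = 57835 / 7164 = 8.07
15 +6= 21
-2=-2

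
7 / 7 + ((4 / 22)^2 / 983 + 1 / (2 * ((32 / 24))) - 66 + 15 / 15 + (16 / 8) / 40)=-302471889 / 4757720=-63.57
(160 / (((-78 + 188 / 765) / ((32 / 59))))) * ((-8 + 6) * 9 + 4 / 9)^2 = -5432166400 / 15792471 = -343.97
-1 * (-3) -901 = -898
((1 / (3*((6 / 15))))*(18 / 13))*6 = 90 / 13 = 6.92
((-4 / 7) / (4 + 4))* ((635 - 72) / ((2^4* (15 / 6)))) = -563 / 560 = -1.01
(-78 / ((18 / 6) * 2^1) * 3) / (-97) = 39 / 97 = 0.40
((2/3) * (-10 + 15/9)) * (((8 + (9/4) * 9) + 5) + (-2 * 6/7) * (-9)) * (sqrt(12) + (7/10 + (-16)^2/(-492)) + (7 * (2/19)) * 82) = -9651668785/588924 - 34075 * sqrt(3)/63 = -17325.47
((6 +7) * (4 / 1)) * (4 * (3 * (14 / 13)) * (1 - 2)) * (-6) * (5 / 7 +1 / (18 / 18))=6912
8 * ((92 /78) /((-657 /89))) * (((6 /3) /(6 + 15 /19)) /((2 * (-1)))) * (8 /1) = 4978304 /3305367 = 1.51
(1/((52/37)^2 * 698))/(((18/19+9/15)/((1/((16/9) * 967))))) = 390165/1430884722176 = 0.00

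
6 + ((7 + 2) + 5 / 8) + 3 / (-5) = 601 / 40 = 15.02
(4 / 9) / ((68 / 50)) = 50 / 153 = 0.33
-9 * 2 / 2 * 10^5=-900000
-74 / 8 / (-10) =37 / 40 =0.92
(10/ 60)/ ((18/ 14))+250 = 13507/ 54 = 250.13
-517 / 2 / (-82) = 517 / 164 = 3.15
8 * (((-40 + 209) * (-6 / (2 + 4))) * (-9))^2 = 18507528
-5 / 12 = -0.42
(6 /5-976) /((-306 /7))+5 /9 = 5828 /255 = 22.85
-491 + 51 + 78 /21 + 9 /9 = -3047 /7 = -435.29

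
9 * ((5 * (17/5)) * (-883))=-135099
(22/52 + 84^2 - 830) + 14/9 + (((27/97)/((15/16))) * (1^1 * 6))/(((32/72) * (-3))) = 706661663/113490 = 6226.64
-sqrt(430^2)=-430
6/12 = 1/2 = 0.50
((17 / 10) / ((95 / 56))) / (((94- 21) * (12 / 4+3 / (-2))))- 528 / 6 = -9153248 / 104025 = -87.99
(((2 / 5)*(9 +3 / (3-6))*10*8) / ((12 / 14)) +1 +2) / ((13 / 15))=4525 / 13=348.08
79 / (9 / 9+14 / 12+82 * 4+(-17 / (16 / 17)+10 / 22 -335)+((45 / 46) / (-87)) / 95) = -528616176 / 150163169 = -3.52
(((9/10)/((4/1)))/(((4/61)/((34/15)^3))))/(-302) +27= 60855307/2265000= 26.87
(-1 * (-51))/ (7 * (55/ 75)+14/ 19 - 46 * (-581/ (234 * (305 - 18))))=23241465/ 2856482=8.14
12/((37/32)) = 10.38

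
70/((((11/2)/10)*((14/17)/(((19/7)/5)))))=6460/77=83.90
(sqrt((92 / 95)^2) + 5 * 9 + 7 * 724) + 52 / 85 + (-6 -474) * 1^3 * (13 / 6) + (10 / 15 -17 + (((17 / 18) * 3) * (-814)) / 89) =579587383 / 143735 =4032.33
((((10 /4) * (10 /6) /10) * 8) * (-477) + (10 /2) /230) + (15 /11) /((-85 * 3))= -13677039 /8602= -1589.98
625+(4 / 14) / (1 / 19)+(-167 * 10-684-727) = -17154 / 7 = -2450.57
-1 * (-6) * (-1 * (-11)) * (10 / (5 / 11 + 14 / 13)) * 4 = 1723.84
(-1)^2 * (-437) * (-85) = 37145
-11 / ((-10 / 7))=77 / 10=7.70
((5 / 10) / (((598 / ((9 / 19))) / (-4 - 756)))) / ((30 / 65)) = -15 / 23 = -0.65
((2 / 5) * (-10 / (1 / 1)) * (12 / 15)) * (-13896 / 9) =24704 / 5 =4940.80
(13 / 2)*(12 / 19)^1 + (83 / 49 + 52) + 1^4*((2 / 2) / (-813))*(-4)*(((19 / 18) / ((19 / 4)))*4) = 393764879 / 6812127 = 57.80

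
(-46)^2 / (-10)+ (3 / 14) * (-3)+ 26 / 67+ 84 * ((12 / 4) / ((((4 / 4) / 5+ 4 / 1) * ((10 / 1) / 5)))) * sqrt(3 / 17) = -993599 / 4690+ 30 * sqrt(51) / 17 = -199.25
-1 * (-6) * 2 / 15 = 4 / 5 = 0.80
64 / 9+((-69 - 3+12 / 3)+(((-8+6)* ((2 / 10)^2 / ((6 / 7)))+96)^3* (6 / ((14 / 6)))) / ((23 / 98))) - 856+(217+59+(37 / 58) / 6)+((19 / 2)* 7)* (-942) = 3602587829375533 / 375187500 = 9602099.83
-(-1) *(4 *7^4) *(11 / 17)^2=1162084 / 289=4021.05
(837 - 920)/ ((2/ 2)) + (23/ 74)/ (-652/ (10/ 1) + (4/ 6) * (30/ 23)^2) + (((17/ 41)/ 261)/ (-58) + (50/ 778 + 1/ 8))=-250725044126985715/ 3027509423351352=-82.82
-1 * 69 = -69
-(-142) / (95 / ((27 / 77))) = 3834 / 7315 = 0.52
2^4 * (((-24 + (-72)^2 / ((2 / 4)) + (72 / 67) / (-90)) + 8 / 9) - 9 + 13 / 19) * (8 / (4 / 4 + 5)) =37896313984 / 171855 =220513.30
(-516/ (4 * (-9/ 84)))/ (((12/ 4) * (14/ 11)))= 315.33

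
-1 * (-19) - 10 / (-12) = 119 / 6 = 19.83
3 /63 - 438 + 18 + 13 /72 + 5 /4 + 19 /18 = -210403 /504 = -417.47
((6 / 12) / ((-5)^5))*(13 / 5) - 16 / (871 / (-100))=49988677 / 27218750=1.84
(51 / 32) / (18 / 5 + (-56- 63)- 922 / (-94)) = -11985 / 794048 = -0.02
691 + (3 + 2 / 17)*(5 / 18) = 211711 / 306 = 691.87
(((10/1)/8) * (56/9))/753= 70/6777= 0.01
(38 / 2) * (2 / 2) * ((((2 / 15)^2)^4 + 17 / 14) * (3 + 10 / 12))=19039716019333 / 215282812500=88.44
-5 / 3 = -1.67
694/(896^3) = 0.00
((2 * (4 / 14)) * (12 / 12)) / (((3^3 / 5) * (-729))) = -0.00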